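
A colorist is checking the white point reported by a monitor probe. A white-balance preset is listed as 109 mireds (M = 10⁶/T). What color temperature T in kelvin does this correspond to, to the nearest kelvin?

9174 K

T = 10⁶ / 109 = 9174.31 K → 9174 K.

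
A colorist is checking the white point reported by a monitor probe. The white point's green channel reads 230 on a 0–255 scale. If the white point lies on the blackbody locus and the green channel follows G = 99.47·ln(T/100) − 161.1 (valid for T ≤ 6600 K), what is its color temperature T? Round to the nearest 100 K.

ln t = (230 + 161.1) / 99.47 = 3.9318.
t = e^3.9318 = 51.001.
T = 100·t = 5100 K → 5100 K to the nearest 100 K.

5100 K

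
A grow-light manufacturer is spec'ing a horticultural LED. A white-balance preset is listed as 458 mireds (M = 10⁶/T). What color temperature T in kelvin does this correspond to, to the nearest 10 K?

2180 K

T = 10⁶ / 458 = 2183.41 K → 2180 K.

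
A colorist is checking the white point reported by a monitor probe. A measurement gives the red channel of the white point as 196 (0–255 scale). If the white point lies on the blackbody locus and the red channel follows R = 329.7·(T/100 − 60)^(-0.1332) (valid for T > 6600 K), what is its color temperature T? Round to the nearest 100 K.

11000 K

(t − 60)^(-0.1332) = 196/329.7 = 0.59448.
t − 60 = 0.59448^(1/-0.1332) = 0.59448^(-7.508) = 49.621, so t = 109.621.
T = 100·t = 10962 K → 11000 K to the nearest 100 K.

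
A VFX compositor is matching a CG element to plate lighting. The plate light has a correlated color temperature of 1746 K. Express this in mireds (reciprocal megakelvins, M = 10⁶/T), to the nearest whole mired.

M = 10⁶ / 1746 = 572.738 → 573 mireds.

573 mireds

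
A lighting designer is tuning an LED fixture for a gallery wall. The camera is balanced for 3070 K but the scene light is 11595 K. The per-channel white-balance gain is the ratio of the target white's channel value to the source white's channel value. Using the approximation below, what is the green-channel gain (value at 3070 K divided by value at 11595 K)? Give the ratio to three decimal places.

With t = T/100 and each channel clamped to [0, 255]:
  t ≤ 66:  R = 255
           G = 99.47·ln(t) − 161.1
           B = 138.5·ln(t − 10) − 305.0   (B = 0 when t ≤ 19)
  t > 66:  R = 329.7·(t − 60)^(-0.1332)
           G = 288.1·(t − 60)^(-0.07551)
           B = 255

0.844

At 11595 K (t = 115.95):
  G = 288.1·(115.95 − 60)^(-0.07551) = 288.1·55.95^(-0.07551) = 288.1·0.73794 = 212.602.
At 3070 K (t = 30.7):
  G = 99.47·ln 30.7 − 161.1 = 99.47·3.4243 − 161.1 = 179.511.
Gain = 179.511 / 212.602 = 0.8444 → 0.844.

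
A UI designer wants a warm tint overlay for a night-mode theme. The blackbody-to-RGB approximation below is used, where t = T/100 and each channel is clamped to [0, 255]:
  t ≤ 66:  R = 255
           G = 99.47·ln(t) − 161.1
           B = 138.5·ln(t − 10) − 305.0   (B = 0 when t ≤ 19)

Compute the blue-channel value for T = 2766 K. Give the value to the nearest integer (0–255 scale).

93

t = 2766/100 = 27.66; the t ≤ 66 branch applies.
B = 138.5·ln(27.66 − 10) − 305.0 = 138.5·ln 17.66 − 305.0 = 138.5·2.8713 − 305.0 = 92.675.
Rounded: 93.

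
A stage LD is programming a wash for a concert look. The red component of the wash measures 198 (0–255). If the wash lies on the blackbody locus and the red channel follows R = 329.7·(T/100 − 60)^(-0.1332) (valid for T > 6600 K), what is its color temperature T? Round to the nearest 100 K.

10600 K

(t − 60)^(-0.1332) = 198/329.7 = 0.60055.
t − 60 = 0.60055^(1/-0.1332) = 0.60055^(-7.508) = 45.980, so t = 105.980.
T = 100·t = 10598 K → 10600 K to the nearest 100 K.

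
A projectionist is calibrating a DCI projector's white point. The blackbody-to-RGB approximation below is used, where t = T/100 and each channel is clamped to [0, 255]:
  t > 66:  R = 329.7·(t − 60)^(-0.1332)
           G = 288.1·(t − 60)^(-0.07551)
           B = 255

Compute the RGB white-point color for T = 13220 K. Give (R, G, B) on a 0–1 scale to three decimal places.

(0.731, 0.818, 1.000)

t = 13220/100 = 132.2; the t > 66 branch applies.
R = 329.7·(132.2 − 60)^(-0.1332) = 329.7·72.2^(-0.1332) = 329.7·0.56551 = 186.450.
G = 288.1·(132.2 − 60)^(-0.07551) = 288.1·72.2^(-0.07551) = 288.1·0.72387 = 208.548.
B = 255 by definition for t > 66.
Dividing each by 255: (0.7312, 0.8178, 1.0000) → (0.731, 0.818, 1.000).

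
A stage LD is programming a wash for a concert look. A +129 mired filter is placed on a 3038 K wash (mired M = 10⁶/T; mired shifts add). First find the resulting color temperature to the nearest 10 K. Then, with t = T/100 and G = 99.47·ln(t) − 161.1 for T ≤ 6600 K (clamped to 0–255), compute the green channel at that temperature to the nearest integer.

M_in = 10⁶/3038 = 329.16; M_out = 329.16 + (+129) = 458.16.
T_out = 10⁶/458.16 = 2182.6 K → 2180 K; t = 21.8.
G = 99.47·ln 21.8 − 161.1 = 99.47·3.0819 − 161.1 = 145.458.
Rounded: 145.

145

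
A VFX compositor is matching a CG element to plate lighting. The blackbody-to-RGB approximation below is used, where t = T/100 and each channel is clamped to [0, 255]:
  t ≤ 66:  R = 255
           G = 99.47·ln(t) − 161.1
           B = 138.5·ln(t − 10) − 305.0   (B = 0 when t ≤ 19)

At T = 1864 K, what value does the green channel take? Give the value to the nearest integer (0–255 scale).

t = 1864/100 = 18.64; the t ≤ 66 branch applies.
G = 99.47·ln 18.64 − 161.1 = 99.47·2.9253 − 161.1 = 129.881.
Rounded: 130.

130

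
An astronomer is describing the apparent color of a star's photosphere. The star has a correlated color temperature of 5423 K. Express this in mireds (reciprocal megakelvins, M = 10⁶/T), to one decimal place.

184.4 mireds

M = 10⁶ / 5423 = 184.400 → 184.4 mireds.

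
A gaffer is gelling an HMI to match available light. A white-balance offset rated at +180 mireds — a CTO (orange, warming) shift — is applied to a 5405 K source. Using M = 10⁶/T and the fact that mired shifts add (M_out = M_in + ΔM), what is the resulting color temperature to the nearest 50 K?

2750 K

M_in = 10⁶/5405 = 185.01 mireds.
M_out = 185.01 + (+180) = 365.01 mireds.
T_out = 10⁶/365.01 = 2739.6 K → 2750 K.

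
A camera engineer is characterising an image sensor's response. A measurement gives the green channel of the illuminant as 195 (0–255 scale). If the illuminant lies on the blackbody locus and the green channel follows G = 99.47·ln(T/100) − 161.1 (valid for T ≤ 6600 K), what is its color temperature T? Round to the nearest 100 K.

ln t = (195 + 161.1) / 99.47 = 3.5800.
t = e^3.5800 = 35.873.
T = 100·t = 3587 K → 3600 K to the nearest 100 K.

3600 K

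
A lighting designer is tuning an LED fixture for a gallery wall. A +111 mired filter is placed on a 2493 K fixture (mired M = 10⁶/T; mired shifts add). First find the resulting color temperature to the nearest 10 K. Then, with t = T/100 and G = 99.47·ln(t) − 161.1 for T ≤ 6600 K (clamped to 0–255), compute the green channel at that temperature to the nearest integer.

134

M_in = 10⁶/2493 = 401.12; M_out = 401.12 + (+111) = 512.12.
T_out = 10⁶/512.12 = 1952.7 K → 1950 K; t = 19.5.
G = 99.47·ln 19.5 − 161.1 = 99.47·2.9704 − 161.1 = 134.367.
Rounded: 134.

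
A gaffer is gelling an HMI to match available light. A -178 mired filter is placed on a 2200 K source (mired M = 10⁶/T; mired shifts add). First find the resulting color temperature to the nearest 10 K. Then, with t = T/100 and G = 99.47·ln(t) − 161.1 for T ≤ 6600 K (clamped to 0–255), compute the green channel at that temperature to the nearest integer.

196

M_in = 10⁶/2200 = 454.55; M_out = 454.55 + (-178) = 276.55.
T_out = 10⁶/276.55 = 3616.0 K → 3620 K; t = 36.2.
G = 99.47·ln 36.2 − 161.1 = 99.47·3.5891 − 161.1 = 195.904.
Rounded: 196.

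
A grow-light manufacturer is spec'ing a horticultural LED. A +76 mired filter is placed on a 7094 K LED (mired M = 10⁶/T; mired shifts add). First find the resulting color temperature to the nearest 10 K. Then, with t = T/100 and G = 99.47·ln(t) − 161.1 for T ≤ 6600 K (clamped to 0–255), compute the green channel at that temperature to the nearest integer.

M_in = 10⁶/7094 = 140.96; M_out = 140.96 + (+76) = 216.96.
T_out = 10⁶/216.96 = 4609.1 K → 4610 K; t = 46.1.
G = 99.47·ln 46.1 − 161.1 = 99.47·3.8308 − 161.1 = 219.951.
Rounded: 220.

220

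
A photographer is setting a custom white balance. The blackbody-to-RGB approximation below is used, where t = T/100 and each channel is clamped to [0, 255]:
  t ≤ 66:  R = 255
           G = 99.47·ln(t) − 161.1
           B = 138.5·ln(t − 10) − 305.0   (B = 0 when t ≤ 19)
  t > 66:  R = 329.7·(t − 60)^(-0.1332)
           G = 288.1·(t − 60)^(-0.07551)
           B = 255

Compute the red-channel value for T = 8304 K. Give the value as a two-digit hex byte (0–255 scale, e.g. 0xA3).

t = 8304/100 = 83.04; the t > 66 branch applies.
R = 329.7·(83.04 − 60)^(-0.1332) = 329.7·23.04^(-0.1332) = 329.7·0.65844 = 217.088.
Rounded: 217; in hex, 0xD9.

0xD9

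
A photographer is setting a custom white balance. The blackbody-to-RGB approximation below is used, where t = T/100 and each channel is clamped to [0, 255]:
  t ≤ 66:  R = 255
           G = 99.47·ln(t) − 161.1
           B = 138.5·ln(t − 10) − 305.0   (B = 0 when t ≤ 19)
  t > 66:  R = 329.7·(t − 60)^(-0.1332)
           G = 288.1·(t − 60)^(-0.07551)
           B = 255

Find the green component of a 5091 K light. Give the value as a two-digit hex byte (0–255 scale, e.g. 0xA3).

t = 5091/100 = 50.91; the t ≤ 66 branch applies.
G = 99.47·ln 50.91 − 161.1 = 99.47·3.9301 − 161.1 = 229.823.
Rounded: 230; in hex, 0xE6.

0xE6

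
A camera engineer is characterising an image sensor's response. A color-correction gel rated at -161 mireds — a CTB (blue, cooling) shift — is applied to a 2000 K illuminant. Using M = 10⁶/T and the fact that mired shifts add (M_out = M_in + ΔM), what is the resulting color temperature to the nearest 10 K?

2950 K

M_in = 10⁶/2000 = 500.00 mireds.
M_out = 500.00 + (-161) = 339.00 mireds.
T_out = 10⁶/339.00 = 2949.9 K → 2950 K.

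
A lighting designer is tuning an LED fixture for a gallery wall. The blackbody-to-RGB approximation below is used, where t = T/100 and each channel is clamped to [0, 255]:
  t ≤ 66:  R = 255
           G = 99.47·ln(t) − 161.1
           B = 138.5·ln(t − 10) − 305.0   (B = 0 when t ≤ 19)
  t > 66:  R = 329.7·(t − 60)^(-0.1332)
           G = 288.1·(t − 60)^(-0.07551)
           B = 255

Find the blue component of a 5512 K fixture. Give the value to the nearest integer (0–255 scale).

t = 5512/100 = 55.12; the t ≤ 66 branch applies.
B = 138.5·ln(55.12 − 10) − 305.0 = 138.5·ln 45.12 − 305.0 = 138.5·3.8093 − 305.0 = 222.592.
Rounded: 223.

223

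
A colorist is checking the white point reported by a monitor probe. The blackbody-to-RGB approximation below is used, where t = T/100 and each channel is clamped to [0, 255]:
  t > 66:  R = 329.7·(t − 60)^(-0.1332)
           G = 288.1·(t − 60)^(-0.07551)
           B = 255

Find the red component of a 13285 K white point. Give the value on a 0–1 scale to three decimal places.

0.730

t = 13285/100 = 132.85; the t > 66 branch applies.
R = 329.7·(132.85 − 60)^(-0.1332) = 329.7·72.85^(-0.1332) = 329.7·0.56484 = 186.227.
On a 0–1 scale: 186.227/255 = 0.7303 → 0.730.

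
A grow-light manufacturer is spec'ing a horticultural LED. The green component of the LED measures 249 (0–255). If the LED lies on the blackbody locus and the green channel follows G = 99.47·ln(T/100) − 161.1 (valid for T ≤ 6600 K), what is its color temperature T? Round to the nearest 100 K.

ln t = (249 + 161.1) / 99.47 = 4.1229.
t = e^4.1229 = 61.735.
T = 100·t = 6174 K → 6200 K to the nearest 100 K.

6200 K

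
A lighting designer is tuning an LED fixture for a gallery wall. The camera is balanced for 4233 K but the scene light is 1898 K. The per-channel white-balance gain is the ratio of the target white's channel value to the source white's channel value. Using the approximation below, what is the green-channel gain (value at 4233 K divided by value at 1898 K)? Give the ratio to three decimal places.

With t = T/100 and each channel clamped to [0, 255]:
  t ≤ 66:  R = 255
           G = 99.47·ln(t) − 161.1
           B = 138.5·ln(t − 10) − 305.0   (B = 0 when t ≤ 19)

At 1898 K (t = 18.98):
  G = 99.47·ln 18.98 − 161.1 = 99.47·2.9434 − 161.1 = 131.679.
At 4233 K (t = 42.33):
  G = 99.47·ln 42.33 − 161.1 = 99.47·3.7455 − 161.1 = 211.464.
Gain = 211.464 / 131.679 = 1.6059 → 1.606.

1.606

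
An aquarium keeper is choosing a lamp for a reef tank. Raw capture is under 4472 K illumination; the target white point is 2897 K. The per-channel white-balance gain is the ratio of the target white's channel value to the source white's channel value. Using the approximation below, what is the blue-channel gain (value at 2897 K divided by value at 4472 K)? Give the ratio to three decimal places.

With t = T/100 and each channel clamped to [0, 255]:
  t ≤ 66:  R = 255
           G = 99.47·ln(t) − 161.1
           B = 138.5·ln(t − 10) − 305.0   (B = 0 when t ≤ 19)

At 4472 K (t = 44.72):
  B = 138.5·ln(44.72 − 10) − 305.0 = 138.5·ln 34.72 − 305.0 = 138.5·3.5473 − 305.0 = 186.303.
At 2897 K (t = 28.97):
  B = 138.5·ln(28.97 − 10) − 305.0 = 138.5·ln 18.97 − 305.0 = 138.5·2.9429 − 305.0 = 102.586.
Gain = 102.586 / 186.303 = 0.5506 → 0.551.

0.551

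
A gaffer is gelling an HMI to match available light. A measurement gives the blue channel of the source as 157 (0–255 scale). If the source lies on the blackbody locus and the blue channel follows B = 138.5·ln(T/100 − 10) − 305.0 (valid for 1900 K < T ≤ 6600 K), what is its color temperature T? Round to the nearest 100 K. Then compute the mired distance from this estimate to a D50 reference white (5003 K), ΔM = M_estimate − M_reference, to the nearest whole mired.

ln(t − 10) = (157 + 305.0) / 138.5 = 3.3357.
t − 10 = e^3.3357 = 28.099, so t = 38.099.
T = 100·t = 3810 K → 3800 K to the nearest 100 K.
M_estimate = 10⁶/3800 = 263.16; M_reference = 10⁶/5003 = 199.88.
ΔM = 263.16 − 199.88 = 63.28 → +63 mireds.

+63 mireds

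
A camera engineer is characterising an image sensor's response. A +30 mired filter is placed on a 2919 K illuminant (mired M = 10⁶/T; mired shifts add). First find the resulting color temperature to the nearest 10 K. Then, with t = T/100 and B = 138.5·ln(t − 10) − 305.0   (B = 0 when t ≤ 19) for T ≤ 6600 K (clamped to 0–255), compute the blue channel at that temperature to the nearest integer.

86

M_in = 10⁶/2919 = 342.58; M_out = 342.58 + (+30) = 372.58.
T_out = 10⁶/372.58 = 2684.0 K → 2680 K; t = 26.8.
B = 138.5·ln(26.8 − 10) − 305.0 = 138.5·ln 16.8 − 305.0 = 138.5·2.8214 − 305.0 = 85.761.
Rounded: 86.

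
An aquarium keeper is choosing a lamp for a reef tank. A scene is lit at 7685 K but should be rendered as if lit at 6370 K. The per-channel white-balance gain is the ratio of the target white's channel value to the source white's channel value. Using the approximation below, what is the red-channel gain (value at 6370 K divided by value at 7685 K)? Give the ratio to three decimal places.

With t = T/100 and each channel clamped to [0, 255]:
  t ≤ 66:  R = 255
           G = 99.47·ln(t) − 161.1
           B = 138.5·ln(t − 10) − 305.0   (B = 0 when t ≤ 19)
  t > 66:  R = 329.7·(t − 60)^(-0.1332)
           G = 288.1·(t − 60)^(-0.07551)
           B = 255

At 7685 K (t = 76.85):
  R = 329.7·(76.85 − 60)^(-0.1332) = 329.7·16.85^(-0.1332) = 329.7·0.68646 = 226.327.
At 6370 K (t = 63.7):
  R = 255 by definition for t ≤ 66.
Gain = 255.000 / 226.327 = 1.1267 → 1.127.

1.127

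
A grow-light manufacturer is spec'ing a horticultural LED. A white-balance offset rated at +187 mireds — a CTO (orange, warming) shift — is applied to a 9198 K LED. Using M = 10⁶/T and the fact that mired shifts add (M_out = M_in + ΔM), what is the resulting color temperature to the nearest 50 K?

M_in = 10⁶/9198 = 108.72 mireds.
M_out = 108.72 + (+187) = 295.72 mireds.
T_out = 10⁶/295.72 = 3381.6 K → 3400 K.

3400 K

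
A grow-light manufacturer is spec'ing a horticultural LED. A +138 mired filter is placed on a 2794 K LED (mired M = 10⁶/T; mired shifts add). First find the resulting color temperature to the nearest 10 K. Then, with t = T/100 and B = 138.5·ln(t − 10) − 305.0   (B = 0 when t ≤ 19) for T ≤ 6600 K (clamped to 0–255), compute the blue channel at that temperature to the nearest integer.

17

M_in = 10⁶/2794 = 357.91; M_out = 357.91 + (+138) = 495.91.
T_out = 10⁶/495.91 = 2016.5 K → 2020 K; t = 20.2.
B = 138.5·ln(20.2 − 10) − 305.0 = 138.5·ln 10.2 − 305.0 = 138.5·2.3224 − 305.0 = 16.651.
Rounded: 17.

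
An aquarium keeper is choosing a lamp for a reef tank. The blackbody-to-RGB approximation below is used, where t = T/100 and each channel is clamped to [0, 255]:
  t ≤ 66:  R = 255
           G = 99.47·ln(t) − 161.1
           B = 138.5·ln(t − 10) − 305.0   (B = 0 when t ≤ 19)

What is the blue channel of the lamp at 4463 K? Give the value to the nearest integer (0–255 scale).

t = 4463/100 = 44.63; the t ≤ 66 branch applies.
B = 138.5·ln(44.63 − 10) − 305.0 = 138.5·ln 34.63 − 305.0 = 138.5·3.5447 − 305.0 = 185.944.
Rounded: 186.

186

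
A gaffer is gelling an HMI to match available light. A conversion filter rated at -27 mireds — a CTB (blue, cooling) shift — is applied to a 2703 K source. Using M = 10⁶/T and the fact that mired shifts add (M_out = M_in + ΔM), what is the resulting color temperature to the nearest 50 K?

M_in = 10⁶/2703 = 369.96 mireds.
M_out = 369.96 + (-27) = 342.96 mireds.
T_out = 10⁶/342.96 = 2915.8 K → 2900 K.

2900 K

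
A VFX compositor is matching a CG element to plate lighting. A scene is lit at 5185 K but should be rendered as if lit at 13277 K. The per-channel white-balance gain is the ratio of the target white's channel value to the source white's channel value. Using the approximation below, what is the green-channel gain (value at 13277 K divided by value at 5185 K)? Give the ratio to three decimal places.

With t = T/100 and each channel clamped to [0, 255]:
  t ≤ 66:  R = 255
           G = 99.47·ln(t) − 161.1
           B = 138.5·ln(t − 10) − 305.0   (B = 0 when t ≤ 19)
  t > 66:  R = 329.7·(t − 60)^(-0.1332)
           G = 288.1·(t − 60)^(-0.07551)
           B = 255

0.900

At 5185 K (t = 51.85):
  G = 99.47·ln 51.85 − 161.1 = 99.47·3.9484 − 161.1 = 231.643.
At 13277 K (t = 132.77):
  G = 288.1·(132.77 − 60)^(-0.07551) = 288.1·72.77^(-0.07551) = 288.1·0.72344 = 208.424.
Gain = 208.424 / 231.643 = 0.8998 → 0.900.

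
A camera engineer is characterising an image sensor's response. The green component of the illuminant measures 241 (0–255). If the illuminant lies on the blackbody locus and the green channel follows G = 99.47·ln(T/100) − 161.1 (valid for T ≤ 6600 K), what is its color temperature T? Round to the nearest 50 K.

ln t = (241 + 161.1) / 99.47 = 4.0424.
t = e^4.0424 = 56.964.
T = 100·t = 5696 K → 5700 K to the nearest 50 K.

5700 K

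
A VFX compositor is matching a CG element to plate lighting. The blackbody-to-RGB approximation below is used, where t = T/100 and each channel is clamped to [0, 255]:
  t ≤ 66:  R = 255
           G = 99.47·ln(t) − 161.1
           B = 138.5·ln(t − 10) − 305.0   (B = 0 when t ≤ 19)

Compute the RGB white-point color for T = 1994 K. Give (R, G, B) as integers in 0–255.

t = 1994/100 = 19.94; the t ≤ 66 branch applies.
R = 255 by definition for t ≤ 66.
G = 99.47·ln 19.94 − 161.1 = 99.47·2.9927 − 161.1 = 136.587.
B = 138.5·ln(19.94 − 10) − 305.0 = 138.5·ln 9.94 − 305.0 = 138.5·2.2966 − 305.0 = 13.075.
Rounded: (255, 137, 13).

(255, 137, 13)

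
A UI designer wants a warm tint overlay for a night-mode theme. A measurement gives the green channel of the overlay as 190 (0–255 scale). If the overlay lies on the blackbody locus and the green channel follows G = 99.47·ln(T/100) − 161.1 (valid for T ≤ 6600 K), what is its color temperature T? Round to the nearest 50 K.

3400 K

ln t = (190 + 161.1) / 99.47 = 3.5297.
t = e^3.5297 = 34.114.
T = 100·t = 3411 K → 3400 K to the nearest 50 K.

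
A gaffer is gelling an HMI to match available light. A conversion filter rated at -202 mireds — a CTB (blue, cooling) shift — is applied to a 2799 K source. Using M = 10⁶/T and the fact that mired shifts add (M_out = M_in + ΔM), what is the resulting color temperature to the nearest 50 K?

M_in = 10⁶/2799 = 357.27 mireds.
M_out = 357.27 + (-202) = 155.27 mireds.
T_out = 10⁶/155.27 = 6440.4 K → 6450 K.

6450 K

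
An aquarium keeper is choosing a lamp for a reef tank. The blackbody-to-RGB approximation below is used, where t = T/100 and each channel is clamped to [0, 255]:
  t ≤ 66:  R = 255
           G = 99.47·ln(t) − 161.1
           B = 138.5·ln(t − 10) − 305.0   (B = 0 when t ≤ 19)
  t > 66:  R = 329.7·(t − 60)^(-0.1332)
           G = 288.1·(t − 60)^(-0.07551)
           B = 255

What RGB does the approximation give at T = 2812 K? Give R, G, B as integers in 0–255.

R=255, G=171, B=96

t = 2812/100 = 28.12; the t ≤ 66 branch applies.
R = 255 by definition for t ≤ 66.
G = 99.47·ln 28.12 − 161.1 = 99.47·3.3365 − 161.1 = 170.780.
B = 138.5·ln(28.12 − 10) − 305.0 = 138.5·ln 18.12 − 305.0 = 138.5·2.8970 − 305.0 = 96.237.
Rounded: (255, 171, 96).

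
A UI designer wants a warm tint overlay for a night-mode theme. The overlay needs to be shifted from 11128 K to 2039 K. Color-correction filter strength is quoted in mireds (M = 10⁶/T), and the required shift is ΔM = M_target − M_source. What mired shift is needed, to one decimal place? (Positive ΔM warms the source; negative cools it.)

M_source = 10⁶/11128 = 89.863; M_target = 10⁶/2039 = 490.436.
ΔM = 490.436 − 89.863 = 400.573 → +400.6 mireds, a warming shift.

+400.6 mireds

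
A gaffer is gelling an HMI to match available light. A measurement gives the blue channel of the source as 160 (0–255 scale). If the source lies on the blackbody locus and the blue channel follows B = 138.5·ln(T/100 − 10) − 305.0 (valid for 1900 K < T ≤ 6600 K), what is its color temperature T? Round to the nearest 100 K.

ln(t − 10) = (160 + 305.0) / 138.5 = 3.3574.
t − 10 = e^3.3574 = 28.714, so t = 38.714.
T = 100·t = 3871 K → 3900 K to the nearest 100 K.

3900 K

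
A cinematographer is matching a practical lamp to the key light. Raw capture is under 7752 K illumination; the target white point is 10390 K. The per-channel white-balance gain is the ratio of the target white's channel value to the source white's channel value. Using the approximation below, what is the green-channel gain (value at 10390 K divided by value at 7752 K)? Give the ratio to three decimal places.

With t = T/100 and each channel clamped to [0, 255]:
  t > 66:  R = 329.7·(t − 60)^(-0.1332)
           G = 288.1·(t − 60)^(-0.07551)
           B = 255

At 7752 K (t = 77.52):
  G = 288.1·(77.52 − 60)^(-0.07551) = 288.1·17.52^(-0.07551) = 288.1·0.80557 = 232.083.
At 10390 K (t = 103.9):
  G = 288.1·(103.9 − 60)^(-0.07551) = 288.1·43.9^(-0.07551) = 288.1·0.75158 = 216.531.
Gain = 216.531 / 232.083 = 0.9330 → 0.933.

0.933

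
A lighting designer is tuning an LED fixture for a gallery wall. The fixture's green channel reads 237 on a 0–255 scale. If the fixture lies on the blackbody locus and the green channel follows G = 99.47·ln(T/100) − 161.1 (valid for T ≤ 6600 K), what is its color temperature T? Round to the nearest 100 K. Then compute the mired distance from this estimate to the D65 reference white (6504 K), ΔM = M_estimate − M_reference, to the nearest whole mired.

+28 mireds

ln t = (237 + 161.1) / 99.47 = 4.0022.
t = e^4.0022 = 54.719.
T = 100·t = 5472 K → 5500 K to the nearest 100 K.
M_estimate = 10⁶/5500 = 181.82; M_reference = 10⁶/6504 = 153.75.
ΔM = 181.82 − 153.75 = 28.07 → +28 mireds.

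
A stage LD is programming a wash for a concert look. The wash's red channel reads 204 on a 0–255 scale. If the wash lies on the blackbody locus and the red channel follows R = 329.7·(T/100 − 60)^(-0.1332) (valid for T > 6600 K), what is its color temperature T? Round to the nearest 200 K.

(t − 60)^(-0.1332) = 204/329.7 = 0.61874.
t − 60 = 0.61874^(1/-0.1332) = 0.61874^(-7.508) = 36.748, so t = 96.748.
T = 100·t = 9675 K → 9600 K to the nearest 200 K.

9600 K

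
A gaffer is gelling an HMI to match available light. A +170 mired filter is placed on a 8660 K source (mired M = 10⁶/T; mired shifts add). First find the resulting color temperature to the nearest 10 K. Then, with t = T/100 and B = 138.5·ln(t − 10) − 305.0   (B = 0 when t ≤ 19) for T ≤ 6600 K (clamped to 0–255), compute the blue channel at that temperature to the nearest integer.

141

M_in = 10⁶/8660 = 115.47; M_out = 115.47 + (+170) = 285.47.
T_out = 10⁶/285.47 = 3503.0 K → 3500 K; t = 35.
B = 138.5·ln(35 − 10) − 305.0 = 138.5·ln 25 − 305.0 = 138.5·3.2189 − 305.0 = 140.814.
Rounded: 141.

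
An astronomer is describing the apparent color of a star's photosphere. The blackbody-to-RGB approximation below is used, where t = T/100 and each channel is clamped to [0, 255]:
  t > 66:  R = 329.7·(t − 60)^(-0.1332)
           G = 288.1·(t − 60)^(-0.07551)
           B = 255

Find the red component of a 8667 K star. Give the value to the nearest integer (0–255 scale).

213

t = 8667/100 = 86.67; the t > 66 branch applies.
R = 329.7·(86.67 − 60)^(-0.1332) = 329.7·26.67^(-0.1332) = 329.7·0.64573 = 212.899.
Rounded: 213.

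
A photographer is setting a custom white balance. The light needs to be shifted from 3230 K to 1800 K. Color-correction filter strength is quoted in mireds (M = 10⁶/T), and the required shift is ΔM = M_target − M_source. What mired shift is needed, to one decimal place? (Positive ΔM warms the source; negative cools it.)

M_source = 10⁶/3230 = 309.598; M_target = 10⁶/1800 = 555.556.
ΔM = 555.556 − 309.598 = 245.958 → +246.0 mireds, a warming shift.

+246.0 mireds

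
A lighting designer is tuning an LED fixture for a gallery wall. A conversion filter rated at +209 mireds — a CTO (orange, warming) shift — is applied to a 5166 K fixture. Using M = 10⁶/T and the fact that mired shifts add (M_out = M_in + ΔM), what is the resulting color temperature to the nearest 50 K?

M_in = 10⁶/5166 = 193.57 mireds.
M_out = 193.57 + (+209) = 402.57 mireds.
T_out = 10⁶/402.57 = 2484.0 K → 2500 K.

2500 K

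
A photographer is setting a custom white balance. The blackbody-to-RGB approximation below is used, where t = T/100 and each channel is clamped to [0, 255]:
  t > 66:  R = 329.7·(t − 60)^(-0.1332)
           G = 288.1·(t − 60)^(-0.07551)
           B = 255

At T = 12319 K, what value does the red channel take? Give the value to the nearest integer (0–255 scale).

190

t = 12319/100 = 123.19; the t > 66 branch applies.
R = 329.7·(123.19 − 60)^(-0.1332) = 329.7·63.19^(-0.1332) = 329.7·0.57564 = 189.790.
Rounded: 190.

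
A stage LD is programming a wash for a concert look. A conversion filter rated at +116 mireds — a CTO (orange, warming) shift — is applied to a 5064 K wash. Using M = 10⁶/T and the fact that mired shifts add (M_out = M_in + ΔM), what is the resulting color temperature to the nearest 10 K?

3190 K

M_in = 10⁶/5064 = 197.47 mireds.
M_out = 197.47 + (+116) = 313.47 mireds.
T_out = 10⁶/313.47 = 3190.1 K → 3190 K.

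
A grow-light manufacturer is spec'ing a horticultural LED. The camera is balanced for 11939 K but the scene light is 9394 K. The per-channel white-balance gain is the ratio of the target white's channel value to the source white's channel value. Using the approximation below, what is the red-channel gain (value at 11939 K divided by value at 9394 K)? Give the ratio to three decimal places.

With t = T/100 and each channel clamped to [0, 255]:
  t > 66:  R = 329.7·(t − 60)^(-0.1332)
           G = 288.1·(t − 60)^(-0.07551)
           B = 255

0.928

At 9394 K (t = 93.94):
  R = 329.7·(93.94 − 60)^(-0.1332) = 329.7·33.94^(-0.1332) = 329.7·0.62533 = 206.171.
At 11939 K (t = 119.39):
  R = 329.7·(119.39 − 60)^(-0.1332) = 329.7·59.39^(-0.1332) = 329.7·0.58042 = 191.364.
Gain = 191.364 / 206.171 = 0.9282 → 0.928.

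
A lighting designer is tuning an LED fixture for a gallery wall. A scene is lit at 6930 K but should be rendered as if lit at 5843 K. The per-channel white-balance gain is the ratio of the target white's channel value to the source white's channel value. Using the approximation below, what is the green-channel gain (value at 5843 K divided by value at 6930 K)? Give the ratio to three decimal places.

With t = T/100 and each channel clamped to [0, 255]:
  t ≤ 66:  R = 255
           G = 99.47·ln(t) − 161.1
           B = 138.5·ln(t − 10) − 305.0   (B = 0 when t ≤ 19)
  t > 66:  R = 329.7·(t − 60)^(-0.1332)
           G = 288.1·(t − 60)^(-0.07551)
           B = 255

At 6930 K (t = 69.3):
  G = 288.1·(69.3 − 60)^(-0.07551) = 288.1·9.3^(-0.07551) = 288.1·0.84503 = 243.452.
At 5843 K (t = 58.43):
  G = 99.47·ln 58.43 − 161.1 = 99.47·4.0678 − 161.1 = 243.527.
Gain = 243.527 / 243.452 = 1.0003 → 1.000.

1.000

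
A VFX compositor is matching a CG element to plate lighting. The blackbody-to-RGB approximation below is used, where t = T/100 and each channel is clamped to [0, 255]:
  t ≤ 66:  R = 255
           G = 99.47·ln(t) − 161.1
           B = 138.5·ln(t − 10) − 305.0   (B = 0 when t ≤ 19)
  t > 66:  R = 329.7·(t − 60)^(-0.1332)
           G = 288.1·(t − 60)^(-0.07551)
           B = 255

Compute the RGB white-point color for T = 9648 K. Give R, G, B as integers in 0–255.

t = 9648/100 = 96.48; the t > 66 branch applies.
R = 329.7·(96.48 − 60)^(-0.1332) = 329.7·36.48^(-0.1332) = 329.7·0.61935 = 204.199.
G = 288.1·(96.48 − 60)^(-0.07551) = 288.1·36.48^(-0.07551) = 288.1·0.76217 = 219.580.
B = 255 by definition for t > 66.
Rounded: (204, 220, 255).

R=204, G=220, B=255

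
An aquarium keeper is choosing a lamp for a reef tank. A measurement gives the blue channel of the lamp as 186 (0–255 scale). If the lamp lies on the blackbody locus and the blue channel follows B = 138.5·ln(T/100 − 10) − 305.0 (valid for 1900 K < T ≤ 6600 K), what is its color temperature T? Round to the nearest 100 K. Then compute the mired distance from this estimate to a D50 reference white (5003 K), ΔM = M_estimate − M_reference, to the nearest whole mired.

+22 mireds

ln(t − 10) = (186 + 305.0) / 138.5 = 3.5451.
t − 10 = e^3.5451 = 34.644, so t = 44.644.
T = 100·t = 4464 K → 4500 K to the nearest 100 K.
M_estimate = 10⁶/4500 = 222.22; M_reference = 10⁶/5003 = 199.88.
ΔM = 222.22 − 199.88 = 22.34 → +22 mireds.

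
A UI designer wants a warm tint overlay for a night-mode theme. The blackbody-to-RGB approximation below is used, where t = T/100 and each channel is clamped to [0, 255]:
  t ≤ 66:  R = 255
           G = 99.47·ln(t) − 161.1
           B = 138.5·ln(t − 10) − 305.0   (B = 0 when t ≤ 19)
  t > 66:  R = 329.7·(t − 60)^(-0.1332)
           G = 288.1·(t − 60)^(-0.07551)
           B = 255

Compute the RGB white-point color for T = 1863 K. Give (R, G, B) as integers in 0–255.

(255, 130, 0)

t = 1863/100 = 18.63; the t ≤ 66 branch applies.
R = 255 by definition for t ≤ 66.
G = 99.47·ln 18.63 − 161.1 = 99.47·2.9248 − 161.1 = 129.827.
t = 18.63 ≤ 19, so B = 0.
Rounded: (255, 130, 0).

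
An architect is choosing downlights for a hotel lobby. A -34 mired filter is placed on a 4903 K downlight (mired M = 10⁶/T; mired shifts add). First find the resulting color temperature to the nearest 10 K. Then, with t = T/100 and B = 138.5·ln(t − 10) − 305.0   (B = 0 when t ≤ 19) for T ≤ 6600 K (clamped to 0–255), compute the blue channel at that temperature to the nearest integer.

233

M_in = 10⁶/4903 = 203.96; M_out = 203.96 + (-34) = 169.96.
T_out = 10⁶/169.96 = 5883.8 K → 5880 K; t = 58.8.
B = 138.5·ln(58.8 − 10) − 305.0 = 138.5·ln 48.8 − 305.0 = 138.5·3.8877 − 305.0 = 233.451.
Rounded: 233.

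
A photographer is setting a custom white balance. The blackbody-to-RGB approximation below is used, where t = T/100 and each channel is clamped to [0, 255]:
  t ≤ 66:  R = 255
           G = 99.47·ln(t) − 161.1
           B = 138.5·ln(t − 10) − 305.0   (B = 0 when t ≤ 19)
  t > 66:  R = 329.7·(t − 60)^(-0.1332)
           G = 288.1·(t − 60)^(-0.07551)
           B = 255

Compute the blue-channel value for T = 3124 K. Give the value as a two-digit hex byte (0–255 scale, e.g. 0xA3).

t = 3124/100 = 31.24; the t ≤ 66 branch applies.
B = 138.5·ln(31.24 − 10) − 305.0 = 138.5·ln 21.24 − 305.0 = 138.5·3.0559 − 305.0 = 118.240.
Rounded: 118; in hex, 0x76.

0x76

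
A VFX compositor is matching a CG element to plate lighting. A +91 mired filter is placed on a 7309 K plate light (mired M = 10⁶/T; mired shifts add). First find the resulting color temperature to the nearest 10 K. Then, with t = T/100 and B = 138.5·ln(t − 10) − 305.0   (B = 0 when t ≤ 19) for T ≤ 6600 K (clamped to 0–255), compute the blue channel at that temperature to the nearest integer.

M_in = 10⁶/7309 = 136.82; M_out = 136.82 + (+91) = 227.82.
T_out = 10⁶/227.82 = 4389.5 K → 4390 K; t = 43.9.
B = 138.5·ln(43.9 − 10) − 305.0 = 138.5·ln 33.9 − 305.0 = 138.5·3.5234 − 305.0 = 182.993.
Rounded: 183.

183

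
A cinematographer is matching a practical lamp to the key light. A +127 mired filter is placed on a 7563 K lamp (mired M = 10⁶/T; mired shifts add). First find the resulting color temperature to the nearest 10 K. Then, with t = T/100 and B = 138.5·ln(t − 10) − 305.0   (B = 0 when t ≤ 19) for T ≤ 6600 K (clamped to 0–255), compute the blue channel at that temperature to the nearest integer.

M_in = 10⁶/7563 = 132.22; M_out = 132.22 + (+127) = 259.22.
T_out = 10⁶/259.22 = 3857.7 K → 3860 K; t = 38.6.
B = 138.5·ln(38.6 − 10) − 305.0 = 138.5·ln 28.6 − 305.0 = 138.5·3.3534 − 305.0 = 159.447.
Rounded: 159.

159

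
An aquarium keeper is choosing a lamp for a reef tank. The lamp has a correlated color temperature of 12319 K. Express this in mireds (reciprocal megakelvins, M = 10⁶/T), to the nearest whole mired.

81 mireds

M = 10⁶ / 12319 = 81.175 → 81 mireds.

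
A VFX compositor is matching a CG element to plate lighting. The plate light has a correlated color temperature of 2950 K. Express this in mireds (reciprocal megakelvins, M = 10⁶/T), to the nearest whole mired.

M = 10⁶ / 2950 = 338.983 → 339 mireds.

339 mireds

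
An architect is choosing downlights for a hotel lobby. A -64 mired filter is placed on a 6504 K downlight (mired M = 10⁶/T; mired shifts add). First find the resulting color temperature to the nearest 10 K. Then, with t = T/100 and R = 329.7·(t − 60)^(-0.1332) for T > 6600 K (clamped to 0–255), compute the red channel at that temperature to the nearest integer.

195

M_in = 10⁶/6504 = 153.75; M_out = 153.75 + (-64) = 89.75.
T_out = 10⁶/89.75 = 11141.9 K → 11140 K; t = 111.4.
R = 329.7·(111.4 − 60)^(-0.1332) = 329.7·51.4^(-0.1332) = 329.7·0.59170 = 195.083.
Rounded: 195.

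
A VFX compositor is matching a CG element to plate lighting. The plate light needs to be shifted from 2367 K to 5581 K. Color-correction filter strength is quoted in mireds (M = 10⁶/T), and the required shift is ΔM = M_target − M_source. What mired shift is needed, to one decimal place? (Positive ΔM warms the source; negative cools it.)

-243.3 mireds

M_source = 10⁶/2367 = 422.476; M_target = 10⁶/5581 = 179.179.
ΔM = 179.179 − 422.476 = -243.296 → -243.3 mireds, a cooling shift.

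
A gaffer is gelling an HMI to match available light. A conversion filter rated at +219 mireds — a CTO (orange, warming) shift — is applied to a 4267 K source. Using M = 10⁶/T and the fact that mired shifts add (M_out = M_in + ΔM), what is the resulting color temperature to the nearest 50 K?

M_in = 10⁶/4267 = 234.36 mireds.
M_out = 234.36 + (+219) = 453.36 mireds.
T_out = 10⁶/453.36 = 2205.8 K → 2200 K.

2200 K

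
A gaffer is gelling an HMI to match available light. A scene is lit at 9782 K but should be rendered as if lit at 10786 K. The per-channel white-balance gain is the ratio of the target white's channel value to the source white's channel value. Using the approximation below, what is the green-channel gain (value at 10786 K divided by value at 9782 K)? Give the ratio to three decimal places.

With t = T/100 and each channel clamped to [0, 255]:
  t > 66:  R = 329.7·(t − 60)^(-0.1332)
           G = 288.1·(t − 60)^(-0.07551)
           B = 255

0.982

At 9782 K (t = 97.82):
  G = 288.1·(97.82 − 60)^(-0.07551) = 288.1·37.82^(-0.07551) = 288.1·0.76009 = 218.983.
At 10786 K (t = 107.86):
  G = 288.1·(107.86 − 60)^(-0.07551) = 288.1·47.86^(-0.07551) = 288.1·0.74670 = 215.124.
Gain = 215.124 / 218.983 = 0.9824 → 0.982.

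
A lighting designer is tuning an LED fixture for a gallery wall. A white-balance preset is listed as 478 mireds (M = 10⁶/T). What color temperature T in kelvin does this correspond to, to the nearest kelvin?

T = 10⁶ / 478 = 2092.05 K → 2092 K.

2092 K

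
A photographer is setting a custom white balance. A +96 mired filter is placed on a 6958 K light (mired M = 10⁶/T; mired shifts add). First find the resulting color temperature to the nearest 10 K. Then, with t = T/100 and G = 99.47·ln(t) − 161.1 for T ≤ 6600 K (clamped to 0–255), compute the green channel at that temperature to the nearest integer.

210

M_in = 10⁶/6958 = 143.72; M_out = 143.72 + (+96) = 239.72.
T_out = 10⁶/239.72 = 4171.5 K → 4170 K; t = 41.7.
G = 99.47·ln 41.7 − 161.1 = 99.47·3.7305 − 161.1 = 209.973.
Rounded: 210.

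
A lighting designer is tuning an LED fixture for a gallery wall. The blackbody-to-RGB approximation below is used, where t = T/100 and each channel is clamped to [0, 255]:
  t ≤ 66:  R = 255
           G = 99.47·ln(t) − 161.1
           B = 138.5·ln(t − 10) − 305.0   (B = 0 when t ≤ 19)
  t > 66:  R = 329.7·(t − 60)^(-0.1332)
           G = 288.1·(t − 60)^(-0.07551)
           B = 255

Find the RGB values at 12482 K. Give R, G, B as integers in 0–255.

R=189, G=210, B=255

t = 12482/100 = 124.82; the t > 66 branch applies.
R = 329.7·(124.82 − 60)^(-0.1332) = 329.7·64.82^(-0.1332) = 329.7·0.57369 = 189.147.
G = 288.1·(124.82 − 60)^(-0.07551) = 288.1·64.82^(-0.07551) = 288.1·0.72979 = 210.252.
B = 255 by definition for t > 66.
Rounded: (189, 210, 255).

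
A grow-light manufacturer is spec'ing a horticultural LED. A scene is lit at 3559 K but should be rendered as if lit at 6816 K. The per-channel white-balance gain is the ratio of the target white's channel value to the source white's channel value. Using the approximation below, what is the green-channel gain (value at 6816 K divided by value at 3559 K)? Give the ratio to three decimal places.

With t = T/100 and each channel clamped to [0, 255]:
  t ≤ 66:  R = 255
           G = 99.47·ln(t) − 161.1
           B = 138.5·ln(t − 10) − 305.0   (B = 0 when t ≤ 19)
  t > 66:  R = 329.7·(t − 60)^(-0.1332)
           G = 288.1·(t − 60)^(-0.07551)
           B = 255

At 3559 K (t = 35.59):
  G = 99.47·ln 35.59 − 161.1 = 99.47·3.5721 − 161.1 = 194.213.
At 6816 K (t = 68.16):
  G = 288.1·(68.16 − 60)^(-0.07551) = 288.1·8.16^(-0.07551) = 288.1·0.85341 = 245.868.
Gain = 245.868 / 194.213 = 1.2660 → 1.266.

1.266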